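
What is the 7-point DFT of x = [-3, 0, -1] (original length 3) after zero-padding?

Original 3-point DFT: [-4, -2.5000-0.8660i, -2.5000+0.8660i]
Zero-padded 7-point DFT provides frequency interpolation.

DFT_7([x, 0, ...]) = [-4, -2.7775+0.9749i, -2.0990-0.4339i, -3.6235-0.7818i, -3.6235+0.7818i, -2.0990+0.4339i, -2.7775-0.9749i]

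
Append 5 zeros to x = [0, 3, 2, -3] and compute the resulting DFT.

Original 4-point DFT: [2, -2-6i, 2, -2+6i]
Zero-padded 9-point DFT provides frequency interpolation.

DFT_9([x, 0, ...]) = [2, 4.1454-1.2999i, 0.1416-6.2365i, -5.5000-0.8660i, 0.2130+2.8576i, 0.2130-2.8576i, -5.5000+0.8660i, 0.1416+6.2365i, 4.1454+1.2999i]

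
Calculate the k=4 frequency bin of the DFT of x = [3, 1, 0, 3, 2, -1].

X[4] = Σ(n=0 to 5) x[n] · ω_6^(4n) where ω_6 = e^(-2πi/6)
= (3)·ω_6^0 + (1)·ω_6^4 + (0)·ω_6^8 + (3)·ω_6^12 + (2)·ω_6^16 + (-1)·ω_6^20

X[4] = 5.0000+3.4641i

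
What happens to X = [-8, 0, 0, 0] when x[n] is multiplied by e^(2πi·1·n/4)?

Modulation property: DFT(ω_4^(-1n)·x[n]) = X[(k-1) mod 4], so circularly shift X by 1 positions.

X[k-1] = [0, -8, 0, 0]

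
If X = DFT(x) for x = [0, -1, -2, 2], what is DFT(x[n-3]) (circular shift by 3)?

Time shift by 3: X_shifted[k] = ω_4^(3k) · X[k]
Shifted x = [-1, -2, 2, 0]

DFT(x[n-3]) = [-1, -3+2i, 3, -3-2i]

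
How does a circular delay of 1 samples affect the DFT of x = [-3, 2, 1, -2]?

Time shift by 1: X_shifted[k] = ω_4^(1k) · X[k]
Shifted x = [-2, -3, 2, 1]

DFT(x[n-1]) = [-2, -4+4i, 2, -4-4i]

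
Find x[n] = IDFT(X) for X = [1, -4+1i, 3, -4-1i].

x[n] = (1/4) Σ(k=0 to 3) X[k] · e^(2πikn/4)

Computing each x[n]:
x[0] = -1
x[1] = -1
x[2] = 3
x[3] = 0

x = [-1, -1, 3, 0]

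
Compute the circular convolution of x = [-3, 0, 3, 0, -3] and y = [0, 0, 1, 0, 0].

(x ⊛ y)[n] = Σ(m=0 to 4) x[m] · y[(n-m) mod 5]

Computing each output sample:
(x ⊛ y)[0] = 0
(x ⊛ y)[1] = -3
(x ⊛ y)[2] = -3
(x ⊛ y)[3] = 0
(x ⊛ y)[4] = 3

x ⊛ y = [0, -3, -3, 0, 3]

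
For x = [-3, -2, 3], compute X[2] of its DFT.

X[2] = Σ(n=0 to 2) x[n] · ω_3^(2n) where ω_3 = e^(-2πi/3)
= (-3)·ω_3^0 + (-2)·ω_3^2 + (3)·ω_3^4

X[2] = -3.5000-4.3301i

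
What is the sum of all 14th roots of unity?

Sum of all nth roots of unity equals 0 for n > 1 (geometric series with r ≠ 1).

0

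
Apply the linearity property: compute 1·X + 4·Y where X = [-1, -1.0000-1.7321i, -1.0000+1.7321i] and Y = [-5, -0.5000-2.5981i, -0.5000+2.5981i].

By linearity: DFT(1x + 4y) = 1·DFT(x) + 4·DFT(y)
= 1·[-1, -1.0000-1.7321i, -1.0000+1.7321i] + 4·[-5, -0.5000-2.5981i, -0.5000+2.5981i]

Computing element-wise:
Z[0] = 1·(-1) + 4·(-5) = -21
Z[1] = 1·(-1.0000-1.7321i) + 4·(-0.5000-2.5981i) = -3.0000-12.1245i
Z[2] = 1·(-1.0000+1.7321i) + 4·(-0.5000+2.5981i) = -3.0000+12.1245i

DFT(1x + 4y) = 1·X + 4·Y = [-21, -3.0000-12.1245i, -3.0000+12.1245i]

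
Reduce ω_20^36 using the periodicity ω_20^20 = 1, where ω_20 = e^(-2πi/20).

Since ω_20^20 = 1, powers reduce modulo 20.
36 mod 20 = 16
So ω_20^36 = ω_20^16 = e^(-2πi·16/20)

ω_20^36 = ω_20^16 = 0.3090+0.9511i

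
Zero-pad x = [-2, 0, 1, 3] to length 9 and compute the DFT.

Original 4-point DFT: [2, -3+3i, -4, -3-3i]
Zero-padded 9-point DFT provides frequency interpolation.

DFT_9([x, 0, ...]) = [2, -3.3264-3.5829i, -4.4397+2.2561i, 0.5000+0.8660i, -2.7340-1.9553i, -2.7340+1.9553i, 0.5000-0.8660i, -4.4397-2.2561i, -3.3264+3.5829i]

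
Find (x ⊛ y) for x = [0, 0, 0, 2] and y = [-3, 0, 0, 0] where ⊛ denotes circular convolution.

(x ⊛ y)[n] = Σ(m=0 to 3) x[m] · y[(n-m) mod 4]

Computing each output sample:
(x ⊛ y)[0] = 0
(x ⊛ y)[1] = 0
(x ⊛ y)[2] = 0
(x ⊛ y)[3] = -6

x ⊛ y = [0, 0, 0, -6]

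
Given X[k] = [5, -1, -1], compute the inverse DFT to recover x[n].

x[n] = (1/3) Σ(k=0 to 2) X[k] · e^(2πikn/3)

Computing each x[n]:
x[0] = 1
x[1] = 2
x[2] = 2

x = [1, 2, 2]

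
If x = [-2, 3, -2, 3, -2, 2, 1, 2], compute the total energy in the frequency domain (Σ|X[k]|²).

Parseval: Σ|x[n]|² = (1/N)Σ|X[k]|², so Σ|X[k]|² = N·Σ|x[n]|² = 8·39.0000

Σ|X[k]|² = N·Σ|x[n]|² = 8·39.0000 = 312.0000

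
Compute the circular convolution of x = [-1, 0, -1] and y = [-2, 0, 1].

(x ⊛ y)[n] = Σ(m=0 to 2) x[m] · y[(n-m) mod 3]

Computing each output sample:
(x ⊛ y)[0] = 2
(x ⊛ y)[1] = -1
(x ⊛ y)[2] = 1

x ⊛ y = [2, -1, 1]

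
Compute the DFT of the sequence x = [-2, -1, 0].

X[k] = Σ(n=0 to 2) x[n] · ω_3^(nk)
where ω_3 = e^(-2πi/3)

Computing each X[k]:
X[0] = -3
X[1] = -1.5000+0.8660i
X[2] = -1.5000-0.8660i

X = [-3, -1.5000+0.8660i, -1.5000-0.8660i]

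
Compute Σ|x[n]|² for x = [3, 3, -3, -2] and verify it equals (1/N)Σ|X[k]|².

Time domain:
Σ|x[n]|² = |3|² + |3|² + |-3|² + |-2|² = 31.0000

Frequency domain:
(1/4)Σ|X[k]|² = (1/4)(|1|² + |6-5i|² + |-1|² + |6+5i|²) = (1/4)·124.0000 = 31.0000

Both sides agree, confirming Parseval's theorem.

Σ|x[n]|² = (1/N)Σ|X[k]|² = 31.0000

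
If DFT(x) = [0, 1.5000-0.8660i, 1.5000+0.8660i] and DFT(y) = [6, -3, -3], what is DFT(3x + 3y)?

By linearity: DFT(3x + 3y) = 3·DFT(x) + 3·DFT(y)
= 3·[0, 1.5000-0.8660i, 1.5000+0.8660i] + 3·[6, -3, -3]

Computing element-wise:
Z[0] = 3·(0) + 3·(6) = 18
Z[1] = 3·(1.5000-0.8660i) + 3·(-3) = -4.5000-2.5980i
Z[2] = 3·(1.5000+0.8660i) + 3·(-3) = -4.5000+2.5980i

DFT(3x + 3y) = 3·X + 3·Y = [18, -4.5000-2.5980i, -4.5000+2.5980i]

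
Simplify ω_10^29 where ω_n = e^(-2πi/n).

Since ω_10^10 = 1, powers reduce modulo 10.
29 mod 10 = 9
So ω_10^29 = ω_10^9 = e^(-2πi·9/10)

ω_10^29 = ω_10^9 = 0.8090+0.5878i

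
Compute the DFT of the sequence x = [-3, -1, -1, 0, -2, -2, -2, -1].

X[k] = Σ(n=0 to 7) x[n] · ω_8^(nk)
where ω_8 = e^(-2πi/8)

Computing each X[k]:
X[0] = -12
X[1] = -1.0000-2.4142i
X[2] = -2+2i
X[3] = -1.0000-0.4142i
X[4] = -4
X[5] = -1.0000+0.4142i
X[6] = -2-2i
X[7] = -1.0000+2.4142i

X = [-12, -1.0000-2.4142i, -2+2i, -1.0000-0.4142i, -4, -1.0000+0.4142i, -2-2i, -1.0000+2.4142i]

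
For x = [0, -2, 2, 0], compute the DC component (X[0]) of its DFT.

X[0] = Σ(n=0 to 3) x[n] · ω_4^0 = Σ x[n]
= (0) + (-2) + (2) + (0)

X[0] = 0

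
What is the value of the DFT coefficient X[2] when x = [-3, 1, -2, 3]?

X[2] = Σ(n=0 to 3) x[n] · ω_4^(2n) where ω_4 = e^(-2πi/4)
= (-3)·ω_4^0 + (1)·ω_4^2 + (-2)·ω_4^4 + (3)·ω_4^6

X[2] = -9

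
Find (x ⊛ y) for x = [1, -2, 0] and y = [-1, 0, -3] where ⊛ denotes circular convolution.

(x ⊛ y)[n] = Σ(m=0 to 2) x[m] · y[(n-m) mod 3]

Computing each output sample:
(x ⊛ y)[0] = 5
(x ⊛ y)[1] = 2
(x ⊛ y)[2] = -3

x ⊛ y = [5, 2, -3]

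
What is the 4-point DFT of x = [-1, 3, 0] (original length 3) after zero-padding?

Original 3-point DFT: [2, -2.5000-2.5981i, -2.5000+2.5981i]
Zero-padded 4-point DFT provides frequency interpolation.

DFT_4([x, 0, ...]) = [2, -1-3i, -4, -1+3i]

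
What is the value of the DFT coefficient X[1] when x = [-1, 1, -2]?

X[1] = Σ(n=0 to 2) x[n] · ω_3^(1n) where ω_3 = e^(-2πi/3)
= (-1)·ω_3^0 + (1)·ω_3^1 + (-2)·ω_3^2

X[1] = -0.5000-2.5981i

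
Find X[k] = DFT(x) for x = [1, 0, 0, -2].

X[k] = Σ(n=0 to 3) x[n] · ω_4^(nk)
where ω_4 = e^(-2πi/4)

Computing each X[k]:
X[0] = -1
X[1] = 1-2i
X[2] = 3
X[3] = 1+2i

X = [-1, 1-2i, 3, 1+2i]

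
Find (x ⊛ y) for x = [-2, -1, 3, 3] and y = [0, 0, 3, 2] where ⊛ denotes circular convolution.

(x ⊛ y)[n] = Σ(m=0 to 3) x[m] · y[(n-m) mod 4]

Computing each output sample:
(x ⊛ y)[0] = 7
(x ⊛ y)[1] = 15
(x ⊛ y)[2] = 0
(x ⊛ y)[3] = -7

x ⊛ y = [7, 15, 0, -7]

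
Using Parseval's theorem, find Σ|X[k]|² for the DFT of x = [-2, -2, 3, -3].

Parseval: Σ|x[n]|² = (1/N)Σ|X[k]|², so Σ|X[k]|² = N·Σ|x[n]|² = 4·26.0000

Σ|X[k]|² = N·Σ|x[n]|² = 4·26.0000 = 104.0000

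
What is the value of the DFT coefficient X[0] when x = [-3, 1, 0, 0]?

X[0] = Σ(n=0 to 3) x[n] · ω_4^0 = Σ x[n]
= (-3) + (1) + (0) + (0)

X[0] = -2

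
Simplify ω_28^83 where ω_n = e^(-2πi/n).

Since ω_28^28 = 1, powers reduce modulo 28.
83 mod 28 = 27
So ω_28^83 = ω_28^27 = e^(-2πi·27/28)

ω_28^83 = ω_28^27 = 0.9749+0.2225i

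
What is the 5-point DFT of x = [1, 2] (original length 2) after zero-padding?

Original 2-point DFT: [3, -1]
Zero-padded 5-point DFT provides frequency interpolation.

DFT_5([x, 0, ...]) = [3, 1.6180-1.9021i, -0.6180-1.1756i, -0.6180+1.1756i, 1.6180+1.9021i]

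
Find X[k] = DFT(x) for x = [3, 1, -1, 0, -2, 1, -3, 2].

X[k] = Σ(n=0 to 7) x[n] · ω_8^(nk)
where ω_8 = e^(-2πi/8)

Computing each X[k]:
X[0] = 1
X[1] = 6.4142-0.5858i
X[2] = 5
X[3] = 3.5858+3.4142i
X[4] = -7
X[5] = 3.5858-3.4142i
X[6] = 5
X[7] = 6.4142+0.5858i

X = [1, 6.4142-0.5858i, 5, 3.5858+3.4142i, -7, 3.5858-3.4142i, 5, 6.4142+0.5858i]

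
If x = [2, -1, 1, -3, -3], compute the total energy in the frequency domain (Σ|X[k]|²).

Parseval: Σ|x[n]|² = (1/N)Σ|X[k]|², so Σ|X[k]|² = N·Σ|x[n]|² = 5·24.0000

Σ|X[k]|² = N·Σ|x[n]|² = 5·24.0000 = 120.0000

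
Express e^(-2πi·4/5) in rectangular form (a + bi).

ω_5^4 = e^(-2πi·4/5)
= cos(-2π·4/5) + i·sin(-2π·4/5)
= cos(-8π/5) + i·sin(-8π/5)

ω_5^4 = cos(-8π/5) + i·sin(-8π/5) = 0.3090+0.9511i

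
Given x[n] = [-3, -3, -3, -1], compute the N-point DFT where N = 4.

X[k] = Σ(n=0 to 3) x[n] · ω_4^(nk)
where ω_4 = e^(-2πi/4)

Computing each X[k]:
X[0] = -10
X[1] = 2i
X[2] = -2
X[3] = -2i

X = [-10, 2i, -2, -2i]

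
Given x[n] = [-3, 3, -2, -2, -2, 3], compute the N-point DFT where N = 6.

X[k] = Σ(n=0 to 5) x[n] · ω_6^(nk)
where ω_6 = e^(-2πi/6)

Computing each X[k]:
X[0] = -3
X[1] = 4
X[2] = -6
X[3] = -11
X[4] = -6
X[5] = 4

X = [-3, 4, -6, -11, -6, 4]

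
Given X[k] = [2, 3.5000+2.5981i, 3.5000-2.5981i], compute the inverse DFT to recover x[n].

x[n] = (1/3) Σ(k=0 to 2) X[k] · e^(2πikn/3)

Computing each x[n]:
x[0] = 3
x[1] = -2
x[2] = 1

x = [3, -2, 1]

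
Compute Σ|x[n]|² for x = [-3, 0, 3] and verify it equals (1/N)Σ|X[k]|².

Time domain:
Σ|x[n]|² = |-3|² + |0|² + |3|² = 18.0000

Frequency domain:
(1/3)Σ|X[k]|² = (1/3)(|0|² + |-4.5000+2.5981i|² + |-4.5000-2.5981i|²) = (1/3)·54.0000 = 18.0000

Both sides agree, confirming Parseval's theorem.

Σ|x[n]|² = (1/N)Σ|X[k]|² = 18.0000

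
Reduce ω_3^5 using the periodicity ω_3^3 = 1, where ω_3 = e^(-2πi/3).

Since ω_3^3 = 1, powers reduce modulo 3.
5 mod 3 = 2
So ω_3^5 = ω_3^2 = e^(-2πi·2/3)

ω_3^5 = ω_3^2 = -0.5000+0.8660i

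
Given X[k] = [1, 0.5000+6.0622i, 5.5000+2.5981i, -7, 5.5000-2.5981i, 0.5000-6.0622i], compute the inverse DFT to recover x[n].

x[n] = (1/6) Σ(k=0 to 5) X[k] · e^(2πikn/6)

Computing each x[n]:
x[0] = 1
x[1] = -2
x[2] = -3
x[3] = 3
x[4] = -1
x[5] = 3

x = [1, -2, -3, 3, -1, 3]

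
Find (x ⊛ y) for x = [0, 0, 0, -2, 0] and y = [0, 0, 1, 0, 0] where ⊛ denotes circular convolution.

(x ⊛ y)[n] = Σ(m=0 to 4) x[m] · y[(n-m) mod 5]

Computing each output sample:
(x ⊛ y)[0] = -2
(x ⊛ y)[1] = 0
(x ⊛ y)[2] = 0
(x ⊛ y)[3] = 0
(x ⊛ y)[4] = 0

x ⊛ y = [-2, 0, 0, 0, 0]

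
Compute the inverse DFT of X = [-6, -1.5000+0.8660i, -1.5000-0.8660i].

x[n] = (1/3) Σ(k=0 to 2) X[k] · e^(2πikn/3)

Computing each x[n]:
x[0] = -3
x[1] = -2
x[2] = -1

x = [-3, -2, -1]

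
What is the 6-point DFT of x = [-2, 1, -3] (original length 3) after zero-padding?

Original 3-point DFT: [-4, -1.0000-3.4641i, -1.0000+3.4641i]
Zero-padded 6-point DFT provides frequency interpolation.

DFT_6([x, 0, ...]) = [-4, 1.7321i, -1.0000-3.4641i, -6, -1.0000+3.4641i, -1.7321i]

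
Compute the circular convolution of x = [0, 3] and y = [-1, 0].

(x ⊛ y)[n] = Σ(m=0 to 1) x[m] · y[(n-m) mod 2]

Computing each output sample:
(x ⊛ y)[0] = 0
(x ⊛ y)[1] = -3

x ⊛ y = [0, -3]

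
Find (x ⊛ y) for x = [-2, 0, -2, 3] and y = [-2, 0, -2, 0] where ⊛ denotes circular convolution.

(x ⊛ y)[n] = Σ(m=0 to 3) x[m] · y[(n-m) mod 4]

Computing each output sample:
(x ⊛ y)[0] = 8
(x ⊛ y)[1] = -6
(x ⊛ y)[2] = 8
(x ⊛ y)[3] = -6

x ⊛ y = [8, -6, 8, -6]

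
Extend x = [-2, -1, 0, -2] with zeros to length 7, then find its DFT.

Original 4-point DFT: [-5, -2-1i, 1, -2+1i]
Zero-padded 7-point DFT provides frequency interpolation.

DFT_7([x, 0, ...]) = [-5, -0.8216+1.6496i, -3.0245-0.5887i, -0.6540+2.3837i, -0.6540-2.3837i, -3.0245+0.5887i, -0.8216-1.6496i]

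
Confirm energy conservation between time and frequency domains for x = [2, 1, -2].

Time domain:
Σ|x[n]|² = |2|² + |1|² + |-2|² = 9.0000

Frequency domain:
(1/3)Σ|X[k]|² = (1/3)(|1|² + |2.5000-2.5981i|² + |2.5000+2.5981i|²) = (1/3)·27.0000 = 9.0000

Both sides agree, confirming Parseval's theorem.

Σ|x[n]|² = (1/N)Σ|X[k]|² = 9.0000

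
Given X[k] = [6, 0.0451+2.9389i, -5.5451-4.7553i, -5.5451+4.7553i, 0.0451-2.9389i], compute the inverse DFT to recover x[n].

x[n] = (1/5) Σ(k=0 to 4) X[k] · e^(2πikn/5)

Computing each x[n]:
x[0] = -1
x[1] = 3
x[2] = -2
x[3] = 3
x[4] = 3

x = [-1, 3, -2, 3, 3]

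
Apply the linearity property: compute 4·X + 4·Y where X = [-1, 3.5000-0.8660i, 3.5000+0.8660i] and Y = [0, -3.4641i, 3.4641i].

By linearity: DFT(4x + 4y) = 4·DFT(x) + 4·DFT(y)
= 4·[-1, 3.5000-0.8660i, 3.5000+0.8660i] + 4·[0, -3.4641i, 3.4641i]

Computing element-wise:
Z[0] = 4·(-1) + 4·(0) = -4
Z[1] = 4·(3.5000-0.8660i) + 4·(-3.4641i) = 14.0000-17.3204i
Z[2] = 4·(3.5000+0.8660i) + 4·(3.4641i) = 14.0000+17.3204i

DFT(4x + 4y) = 4·X + 4·Y = [-4, 14.0000-17.3204i, 14.0000+17.3204i]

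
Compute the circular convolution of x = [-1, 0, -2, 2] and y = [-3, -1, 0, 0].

(x ⊛ y)[n] = Σ(m=0 to 3) x[m] · y[(n-m) mod 4]

Computing each output sample:
(x ⊛ y)[0] = 1
(x ⊛ y)[1] = 1
(x ⊛ y)[2] = 6
(x ⊛ y)[3] = -4

x ⊛ y = [1, 1, 6, -4]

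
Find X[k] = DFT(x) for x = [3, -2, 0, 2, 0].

X[k] = Σ(n=0 to 4) x[n] · ω_5^(nk)
where ω_5 = e^(-2πi/5)

Computing each X[k]:
X[0] = 3
X[1] = 0.7639+3.0777i
X[2] = 5.2361-0.7265i
X[3] = 5.2361+0.7265i
X[4] = 0.7639-3.0777i

X = [3, 0.7639+3.0777i, 5.2361-0.7265i, 5.2361+0.7265i, 0.7639-3.0777i]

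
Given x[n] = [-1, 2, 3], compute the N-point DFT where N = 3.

X[k] = Σ(n=0 to 2) x[n] · ω_3^(nk)
where ω_3 = e^(-2πi/3)

Computing each X[k]:
X[0] = 4
X[1] = -3.5000+0.8660i
X[2] = -3.5000-0.8660i

X = [4, -3.5000+0.8660i, -3.5000-0.8660i]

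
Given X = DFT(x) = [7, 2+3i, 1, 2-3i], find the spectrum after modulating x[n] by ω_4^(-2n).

Modulation property: DFT(ω_4^(-2n)·x[n]) = X[(k-2) mod 4], so circularly shift X by 2 positions.

X[k-2] = [1, 2-3i, 7, 2+3i]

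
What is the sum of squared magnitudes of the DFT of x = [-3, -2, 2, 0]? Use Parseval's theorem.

Parseval: Σ|x[n]|² = (1/N)Σ|X[k]|², so Σ|X[k]|² = N·Σ|x[n]|² = 4·17.0000

Σ|X[k]|² = N·Σ|x[n]|² = 4·17.0000 = 68.0000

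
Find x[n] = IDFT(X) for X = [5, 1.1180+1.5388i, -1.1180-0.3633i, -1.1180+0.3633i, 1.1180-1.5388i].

x[n] = (1/5) Σ(k=0 to 4) X[k] · e^(2πikn/5)

Computing each x[n]:
x[0] = 1
x[1] = 1
x[2] = 0
x[3] = 1
x[4] = 2

x = [1, 1, 0, 1, 2]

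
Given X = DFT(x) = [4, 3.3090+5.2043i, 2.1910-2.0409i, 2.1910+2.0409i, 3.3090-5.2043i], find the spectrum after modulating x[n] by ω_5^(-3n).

Modulation property: DFT(ω_5^(-3n)·x[n]) = X[(k-3) mod 5], so circularly shift X by 3 positions.

X[k-3] = [2.1910-2.0409i, 2.1910+2.0409i, 3.3090-5.2043i, 4, 3.3090+5.2043i]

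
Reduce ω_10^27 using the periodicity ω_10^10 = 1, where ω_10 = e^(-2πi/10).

Since ω_10^10 = 1, powers reduce modulo 10.
27 mod 10 = 7
So ω_10^27 = ω_10^7 = e^(-2πi·7/10)

ω_10^27 = ω_10^7 = -0.3090+0.9511i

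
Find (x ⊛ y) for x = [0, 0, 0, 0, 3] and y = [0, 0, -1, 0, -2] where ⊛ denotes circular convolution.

(x ⊛ y)[n] = Σ(m=0 to 4) x[m] · y[(n-m) mod 5]

Computing each output sample:
(x ⊛ y)[0] = 0
(x ⊛ y)[1] = -3
(x ⊛ y)[2] = 0
(x ⊛ y)[3] = -6
(x ⊛ y)[4] = 0

x ⊛ y = [0, -3, 0, -6, 0]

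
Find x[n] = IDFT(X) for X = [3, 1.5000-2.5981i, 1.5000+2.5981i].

x[n] = (1/3) Σ(k=0 to 2) X[k] · e^(2πikn/3)

Computing each x[n]:
x[0] = 2
x[1] = 2
x[2] = -1

x = [2, 2, -1]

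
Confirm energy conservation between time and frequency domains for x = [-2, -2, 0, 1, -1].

Time domain:
Σ|x[n]|² = |-2|² + |-2|² + |0|² + |1|² + |-1|² = 10.0000

Frequency domain:
(1/5)Σ|X[k]|² = (1/5)(|-4|² + |-3.7361+1.5388i|² + |0.7361-0.3633i|² + |0.7361+0.3633i|² + |-3.7361-1.5388i|²) = (1/5)·50.0000 = 10.0000

Both sides agree, confirming Parseval's theorem.

Σ|x[n]|² = (1/N)Σ|X[k]|² = 10.0000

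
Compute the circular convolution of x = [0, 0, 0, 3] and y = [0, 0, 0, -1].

(x ⊛ y)[n] = Σ(m=0 to 3) x[m] · y[(n-m) mod 4]

Computing each output sample:
(x ⊛ y)[0] = 0
(x ⊛ y)[1] = 0
(x ⊛ y)[2] = -3
(x ⊛ y)[3] = 0

x ⊛ y = [0, 0, -3, 0]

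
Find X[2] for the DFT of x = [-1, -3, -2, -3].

X[2] = Σ(n=0 to 3) x[n] · ω_4^(2n) where ω_4 = e^(-2πi/4)
= (-1)·ω_4^0 + (-3)·ω_4^2 + (-2)·ω_4^4 + (-3)·ω_4^6

X[2] = 3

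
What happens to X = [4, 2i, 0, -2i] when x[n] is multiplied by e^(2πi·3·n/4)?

Modulation property: DFT(ω_4^(-3n)·x[n]) = X[(k-3) mod 4], so circularly shift X by 3 positions.

X[k-3] = [2i, 0, -2i, 4]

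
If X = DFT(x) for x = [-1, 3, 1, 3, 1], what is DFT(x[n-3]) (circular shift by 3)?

Time shift by 3: X_shifted[k] = ω_5^(3k) · X[k]
Shifted x = [1, 3, 1, -1, 3]

DFT(x[n-3]) = [7, 2.8541-1.1756i, -3.8541+1.9021i, -3.8541-1.9021i, 2.8541+1.1756i]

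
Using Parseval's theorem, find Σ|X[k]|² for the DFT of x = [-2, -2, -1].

Parseval: Σ|x[n]|² = (1/N)Σ|X[k]|², so Σ|X[k]|² = N·Σ|x[n]|² = 3·9.0000

Σ|X[k]|² = N·Σ|x[n]|² = 3·9.0000 = 27.0000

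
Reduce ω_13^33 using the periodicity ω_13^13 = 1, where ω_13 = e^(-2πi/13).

Since ω_13^13 = 1, powers reduce modulo 13.
33 mod 13 = 7
So ω_13^33 = ω_13^7 = e^(-2πi·7/13)

ω_13^33 = ω_13^7 = -0.9709+0.2393i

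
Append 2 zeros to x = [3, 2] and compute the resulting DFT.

Original 2-point DFT: [5, 1]
Zero-padded 4-point DFT provides frequency interpolation.

DFT_4([x, 0, ...]) = [5, 3-2i, 1, 3+2i]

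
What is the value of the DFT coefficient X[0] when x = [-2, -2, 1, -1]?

X[0] = Σ(n=0 to 3) x[n] · ω_4^0 = Σ x[n]
= (-2) + (-2) + (1) + (-1)

X[0] = -4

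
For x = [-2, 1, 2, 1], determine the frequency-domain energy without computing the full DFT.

Parseval: Σ|x[n]|² = (1/N)Σ|X[k]|², so Σ|X[k]|² = N·Σ|x[n]|² = 4·10.0000

Σ|X[k]|² = N·Σ|x[n]|² = 4·10.0000 = 40.0000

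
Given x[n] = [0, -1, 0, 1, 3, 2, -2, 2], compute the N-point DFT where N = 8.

X[k] = Σ(n=0 to 7) x[n] · ω_8^(nk)
where ω_8 = e^(-2πi/8)

Computing each X[k]:
X[0] = 5
X[1] = -4.4142+0.8284i
X[2] = 5+2i
X[3] = -1.5858+4.8284i
X[4] = -3
X[5] = -1.5858-4.8284i
X[6] = 5-2i
X[7] = -4.4142-0.8284i

X = [5, -4.4142+0.8284i, 5+2i, -1.5858+4.8284i, -3, -1.5858-4.8284i, 5-2i, -4.4142-0.8284i]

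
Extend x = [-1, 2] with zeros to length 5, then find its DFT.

Original 2-point DFT: [1, -3]
Zero-padded 5-point DFT provides frequency interpolation.

DFT_5([x, 0, ...]) = [1, -0.3820-1.9021i, -2.6180-1.1756i, -2.6180+1.1756i, -0.3820+1.9021i]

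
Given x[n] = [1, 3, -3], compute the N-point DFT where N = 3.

X[k] = Σ(n=0 to 2) x[n] · ω_3^(nk)
where ω_3 = e^(-2πi/3)

Computing each X[k]:
X[0] = 1
X[1] = 1.0000-5.1962i
X[2] = 1.0000+5.1962i

X = [1, 1.0000-5.1962i, 1.0000+5.1962i]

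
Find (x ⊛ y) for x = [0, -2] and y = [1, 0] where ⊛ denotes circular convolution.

(x ⊛ y)[n] = Σ(m=0 to 1) x[m] · y[(n-m) mod 2]

Computing each output sample:
(x ⊛ y)[0] = 0
(x ⊛ y)[1] = -2

x ⊛ y = [0, -2]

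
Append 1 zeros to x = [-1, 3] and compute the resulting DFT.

Original 2-point DFT: [2, -4]
Zero-padded 3-point DFT provides frequency interpolation.

DFT_3([x, 0, ...]) = [2, -2.5000-2.5981i, -2.5000+2.5981i]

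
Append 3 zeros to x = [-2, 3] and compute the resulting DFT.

Original 2-point DFT: [1, -5]
Zero-padded 5-point DFT provides frequency interpolation.

DFT_5([x, 0, ...]) = [1, -1.0729-2.8532i, -4.4271-1.7634i, -4.4271+1.7634i, -1.0729+2.8532i]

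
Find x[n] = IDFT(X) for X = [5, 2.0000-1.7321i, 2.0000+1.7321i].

x[n] = (1/3) Σ(k=0 to 2) X[k] · e^(2πikn/3)

Computing each x[n]:
x[0] = 3
x[1] = 2
x[2] = 0

x = [3, 2, 0]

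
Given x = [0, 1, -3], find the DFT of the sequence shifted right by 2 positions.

Time shift by 2: X_shifted[k] = ω_3^(2k) · X[k]
Shifted x = [1, -3, 0]

DFT(x[n-2]) = [-2, 2.5000+2.5981i, 2.5000-2.5981i]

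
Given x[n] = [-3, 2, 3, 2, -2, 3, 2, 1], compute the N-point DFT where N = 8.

X[k] = Σ(n=0 to 7) x[n] · ω_8^(nk)
where ω_8 = e^(-2πi/8)

Computing each X[k]:
X[0] = 8
X[1] = -2.4142-1.0000i
X[2] = -10-2i
X[3] = 0.4142+1.0000i
X[4] = -8
X[5] = 0.4142-1.0000i
X[6] = -10+2i
X[7] = -2.4142+1.0000i

X = [8, -2.4142-1.0000i, -10-2i, 0.4142+1.0000i, -8, 0.4142-1.0000i, -10+2i, -2.4142+1.0000i]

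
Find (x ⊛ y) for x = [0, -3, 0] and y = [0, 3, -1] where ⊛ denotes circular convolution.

(x ⊛ y)[n] = Σ(m=0 to 2) x[m] · y[(n-m) mod 3]

Computing each output sample:
(x ⊛ y)[0] = 3
(x ⊛ y)[1] = 0
(x ⊛ y)[2] = -9

x ⊛ y = [3, 0, -9]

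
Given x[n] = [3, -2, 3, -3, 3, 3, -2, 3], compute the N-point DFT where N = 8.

X[k] = Σ(n=0 to 7) x[n] · ω_8^(nk)
where ω_8 = e^(-2πi/8)

Computing each X[k]:
X[0] = 8
X[1] = 0.7071+2.7782i
X[2] = 5-1i
X[3] = -0.7071+12.7782i
X[4] = 6
X[5] = -0.7071-12.7782i
X[6] = 5+1i
X[7] = 0.7071-2.7782i

X = [8, 0.7071+2.7782i, 5-1i, -0.7071+12.7782i, 6, -0.7071-12.7782i, 5+1i, 0.7071-2.7782i]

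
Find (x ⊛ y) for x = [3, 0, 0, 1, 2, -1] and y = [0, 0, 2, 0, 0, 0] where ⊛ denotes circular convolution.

(x ⊛ y)[n] = Σ(m=0 to 5) x[m] · y[(n-m) mod 6]

Computing each output sample:
(x ⊛ y)[0] = 4
(x ⊛ y)[1] = -2
(x ⊛ y)[2] = 6
(x ⊛ y)[3] = 0
(x ⊛ y)[4] = 0
(x ⊛ y)[5] = 2

x ⊛ y = [4, -2, 6, 0, 0, 2]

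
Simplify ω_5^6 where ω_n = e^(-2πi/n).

Since ω_5^5 = 1, powers reduce modulo 5.
6 mod 5 = 1
So ω_5^6 = ω_5^1 = e^(-2πi·1/5)

ω_5^6 = ω_5^1 = 0.3090-0.9511i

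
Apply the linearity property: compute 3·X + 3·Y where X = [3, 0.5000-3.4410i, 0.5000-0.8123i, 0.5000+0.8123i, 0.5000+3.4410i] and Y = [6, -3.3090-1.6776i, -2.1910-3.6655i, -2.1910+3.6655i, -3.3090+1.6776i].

By linearity: DFT(3x + 3y) = 3·DFT(x) + 3·DFT(y)
= 3·[3, 0.5000-3.4410i, 0.5000-0.8123i, 0.5000+0.8123i, 0.5000+3.4410i] + 3·[6, -3.3090-1.6776i, -2.1910-3.6655i, -2.1910+3.6655i, -3.3090+1.6776i]

Computing element-wise:
Z[0] = 3·(3) + 3·(6) = 27
Z[1] = 3·(0.5000-3.4410i) + 3·(-3.3090-1.6776i) = -8.4270-15.3558i
Z[2] = 3·(0.5000-0.8123i) + 3·(-2.1910-3.6655i) = -5.0730-13.4334i
Z[3] = 3·(0.5000+0.8123i) + 3·(-2.1910+3.6655i) = -5.0730+13.4334i
Z[4] = 3·(0.5000+3.4410i) + 3·(-3.3090+1.6776i) = -8.4270+15.3558i

DFT(3x + 3y) = 3·X + 3·Y = [27, -8.4270-15.3558i, -5.0730-13.4334i, -5.0730+13.4334i, -8.4270+15.3558i]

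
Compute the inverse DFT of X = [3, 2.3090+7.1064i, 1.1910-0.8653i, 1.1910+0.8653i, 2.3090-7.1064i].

x[n] = (1/5) Σ(k=0 to 4) X[k] · e^(2πikn/5)

Computing each x[n]:
x[0] = 2
x[1] = -2
x[2] = -2
x[3] = 2
x[4] = 3

x = [2, -2, -2, 2, 3]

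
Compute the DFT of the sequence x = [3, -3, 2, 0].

X[k] = Σ(n=0 to 3) x[n] · ω_4^(nk)
where ω_4 = e^(-2πi/4)

Computing each X[k]:
X[0] = 2
X[1] = 1+3i
X[2] = 8
X[3] = 1-3i

X = [2, 1+3i, 8, 1-3i]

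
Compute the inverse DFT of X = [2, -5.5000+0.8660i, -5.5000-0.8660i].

x[n] = (1/3) Σ(k=0 to 2) X[k] · e^(2πikn/3)

Computing each x[n]:
x[0] = -3
x[1] = 2
x[2] = 3

x = [-3, 2, 3]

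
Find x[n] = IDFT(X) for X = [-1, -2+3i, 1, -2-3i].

x[n] = (1/4) Σ(k=0 to 3) X[k] · e^(2πikn/4)

Computing each x[n]:
x[0] = -1
x[1] = -2
x[2] = 1
x[3] = 1

x = [-1, -2, 1, 1]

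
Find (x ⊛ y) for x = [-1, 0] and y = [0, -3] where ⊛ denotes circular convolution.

(x ⊛ y)[n] = Σ(m=0 to 1) x[m] · y[(n-m) mod 2]

Computing each output sample:
(x ⊛ y)[0] = 0
(x ⊛ y)[1] = 3

x ⊛ y = [0, 3]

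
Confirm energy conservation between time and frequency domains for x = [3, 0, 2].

Time domain:
Σ|x[n]|² = |3|² + |0|² + |2|² = 13.0000

Frequency domain:
(1/3)Σ|X[k]|² = (1/3)(|5|² + |2.0000+1.7321i|² + |2.0000-1.7321i|²) = (1/3)·39.0000 = 13.0000

Both sides agree, confirming Parseval's theorem.

Σ|x[n]|² = (1/N)Σ|X[k]|² = 13.0000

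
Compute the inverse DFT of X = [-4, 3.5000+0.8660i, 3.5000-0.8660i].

x[n] = (1/3) Σ(k=0 to 2) X[k] · e^(2πikn/3)

Computing each x[n]:
x[0] = 1
x[1] = -3
x[2] = -2

x = [1, -3, -2]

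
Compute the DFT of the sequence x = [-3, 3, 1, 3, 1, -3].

X[k] = Σ(n=0 to 5) x[n] · ω_6^(nk)
where ω_6 = e^(-2πi/6)

Computing each X[k]:
X[0] = 2
X[1] = -7.0000-5.1962i
X[2] = -1.0000-5.1962i
X[3] = -4
X[4] = -1.0000+5.1962i
X[5] = -7.0000+5.1962i

X = [2, -7.0000-5.1962i, -1.0000-5.1962i, -4, -1.0000+5.1962i, -7.0000+5.1962i]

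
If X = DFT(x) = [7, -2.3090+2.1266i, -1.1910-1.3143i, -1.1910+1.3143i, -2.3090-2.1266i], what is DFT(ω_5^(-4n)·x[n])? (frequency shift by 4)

Modulation property: DFT(ω_5^(-4n)·x[n]) = X[(k-4) mod 5], so circularly shift X by 4 positions.

X[k-4] = [-2.3090+2.1266i, -1.1910-1.3143i, -1.1910+1.3143i, -2.3090-2.1266i, 7]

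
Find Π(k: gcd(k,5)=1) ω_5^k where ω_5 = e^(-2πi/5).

The primitive 5th roots of unity are ω_5^k for k coprime to 5: k ∈ {1, 2, 3, 4}
Their product equals the constant term of the cyclotomic polynomial Φ_5(x) up to sign.
For n ≥ 3, the product of all primitive nth roots of unity is 1. (For n=1 it is 1; for n=2 it is -1.)

1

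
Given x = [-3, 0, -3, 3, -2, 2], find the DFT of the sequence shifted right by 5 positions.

Time shift by 5: X_shifted[k] = ω_6^(5k) · X[k]
Shifted x = [0, -3, 3, -2, 2, -3]

DFT(x[n-5]) = [-3, -3.5000-0.8660i, -1.5000+0.8660i, 13, -1.5000-0.8660i, -3.5000+0.8660i]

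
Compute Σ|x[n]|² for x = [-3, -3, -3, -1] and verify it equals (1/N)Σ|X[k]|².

Time domain:
Σ|x[n]|² = |-3|² + |-3|² + |-3|² + |-1|² = 28.0000

Frequency domain:
(1/4)Σ|X[k]|² = (1/4)(|-10|² + |2i|² + |-2|² + |-2i|²) = (1/4)·112.0000 = 28.0000

Both sides agree, confirming Parseval's theorem.

Σ|x[n]|² = (1/N)Σ|X[k]|² = 28.0000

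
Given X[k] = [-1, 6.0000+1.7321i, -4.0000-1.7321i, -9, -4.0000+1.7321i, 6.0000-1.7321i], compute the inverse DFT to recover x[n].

x[n] = (1/6) Σ(k=0 to 5) X[k] · e^(2πikn/6)

Computing each x[n]:
x[0] = -1
x[1] = 3
x[2] = -3
x[3] = -2
x[4] = -1
x[5] = 3

x = [-1, 3, -3, -2, -1, 3]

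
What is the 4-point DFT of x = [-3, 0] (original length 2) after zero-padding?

Original 2-point DFT: [-3, -3]
Zero-padded 4-point DFT provides frequency interpolation.

DFT_4([x, 0, ...]) = [-3, -3, -3, -3]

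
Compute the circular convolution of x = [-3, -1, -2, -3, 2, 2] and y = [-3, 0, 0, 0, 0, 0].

(x ⊛ y)[n] = Σ(m=0 to 5) x[m] · y[(n-m) mod 6]

Computing each output sample:
(x ⊛ y)[0] = 9
(x ⊛ y)[1] = 3
(x ⊛ y)[2] = 6
(x ⊛ y)[3] = 9
(x ⊛ y)[4] = -6
(x ⊛ y)[5] = -6

x ⊛ y = [9, 3, 6, 9, -6, -6]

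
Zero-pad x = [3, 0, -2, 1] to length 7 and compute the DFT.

Original 4-point DFT: [2, 5+1i, 0, 5-1i]
Zero-padded 7-point DFT provides frequency interpolation.

DFT_7([x, 0, ...]) = [2, 2.5441+1.5160i, 5.4254-0.0859i, 1.5305-2.5386i, 1.5305+2.5386i, 5.4254+0.0859i, 2.5441-1.5160i]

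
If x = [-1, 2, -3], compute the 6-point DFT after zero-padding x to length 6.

Original 3-point DFT: [-2, -0.5000-4.3301i, -0.5000+4.3301i]
Zero-padded 6-point DFT provides frequency interpolation.

DFT_6([x, 0, ...]) = [-2, 1.5000+0.8660i, -0.5000-4.3301i, -6, -0.5000+4.3301i, 1.5000-0.8660i]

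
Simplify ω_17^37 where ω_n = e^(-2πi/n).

Since ω_17^17 = 1, powers reduce modulo 17.
37 mod 17 = 3
So ω_17^37 = ω_17^3 = e^(-2πi·3/17)

ω_17^37 = ω_17^3 = 0.4457-0.8952i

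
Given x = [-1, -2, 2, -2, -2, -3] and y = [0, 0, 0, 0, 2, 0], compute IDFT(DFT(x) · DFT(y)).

(x ⊛ y)[n] = Σ(m=0 to 5) x[m] · y[(n-m) mod 6]

Computing each output sample:
(x ⊛ y)[0] = 4
(x ⊛ y)[1] = -4
(x ⊛ y)[2] = -4
(x ⊛ y)[3] = -6
(x ⊛ y)[4] = -2
(x ⊛ y)[5] = -4

x ⊛ y = [4, -4, -4, -6, -2, -4]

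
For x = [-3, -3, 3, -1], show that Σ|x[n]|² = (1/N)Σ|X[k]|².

Time domain:
Σ|x[n]|² = |-3|² + |-3|² + |3|² + |-1|² = 28.0000

Frequency domain:
(1/4)Σ|X[k]|² = (1/4)(|-4|² + |-6+2i|² + |4|² + |-6-2i|²) = (1/4)·112.0000 = 28.0000

Both sides agree, confirming Parseval's theorem.

Σ|x[n]|² = (1/N)Σ|X[k]|² = 28.0000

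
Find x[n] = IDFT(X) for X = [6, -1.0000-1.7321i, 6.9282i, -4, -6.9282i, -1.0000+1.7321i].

x[n] = (1/6) Σ(k=0 to 5) X[k] · e^(2πikn/6)

Computing each x[n]:
x[0] = 0
x[1] = 0
x[2] = 3
x[3] = 2
x[4] = -2
x[5] = 3

x = [0, 0, 3, 2, -2, 3]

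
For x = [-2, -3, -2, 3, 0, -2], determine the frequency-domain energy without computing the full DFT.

Parseval: Σ|x[n]|² = (1/N)Σ|X[k]|², so Σ|X[k]|² = N·Σ|x[n]|² = 6·30.0000

Σ|X[k]|² = N·Σ|x[n]|² = 6·30.0000 = 180.0000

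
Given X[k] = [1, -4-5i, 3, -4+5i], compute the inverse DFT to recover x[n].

x[n] = (1/4) Σ(k=0 to 3) X[k] · e^(2πikn/4)

Computing each x[n]:
x[0] = -1
x[1] = 2
x[2] = 3
x[3] = -3

x = [-1, 2, 3, -3]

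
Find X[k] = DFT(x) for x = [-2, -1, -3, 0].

X[k] = Σ(n=0 to 3) x[n] · ω_4^(nk)
where ω_4 = e^(-2πi/4)

Computing each X[k]:
X[0] = -6
X[1] = 1+1i
X[2] = -4
X[3] = 1-1i

X = [-6, 1+1i, -4, 1-1i]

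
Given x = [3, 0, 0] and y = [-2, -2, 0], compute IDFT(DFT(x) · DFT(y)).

(x ⊛ y)[n] = Σ(m=0 to 2) x[m] · y[(n-m) mod 3]

Computing each output sample:
(x ⊛ y)[0] = -6
(x ⊛ y)[1] = -6
(x ⊛ y)[2] = 0

x ⊛ y = [-6, -6, 0]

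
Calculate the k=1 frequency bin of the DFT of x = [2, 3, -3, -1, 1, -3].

X[1] = Σ(n=0 to 5) x[n] · ω_6^(1n) where ω_6 = e^(-2πi/6)
= (2)·ω_6^0 + (3)·ω_6^1 + (-3)·ω_6^2 + (-1)·ω_6^3 + (1)·ω_6^4 + (-3)·ω_6^5

X[1] = 4.0000-1.7321i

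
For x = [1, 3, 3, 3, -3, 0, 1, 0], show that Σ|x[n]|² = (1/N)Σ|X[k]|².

Time domain:
Σ|x[n]|² = |1|² + |3|² + |3|² + |3|² + |-3|² + |0|² + |1|² + |0|² = 38.0000

Frequency domain:
(1/8)Σ|X[k]|² = (1/8)(|8|² + |4.0000-6.2426i|² + |-6|² + |4.0000-2.2426i|² + |-4|² + |4.0000+2.2426i|² + |-6|² + |4.0000+6.2426i|²) = (1/8)·304.0000 = 38.0000

Both sides agree, confirming Parseval's theorem.

Σ|x[n]|² = (1/N)Σ|X[k]|² = 38.0000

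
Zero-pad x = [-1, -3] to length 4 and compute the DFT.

Original 2-point DFT: [-4, 2]
Zero-padded 4-point DFT provides frequency interpolation.

DFT_4([x, 0, ...]) = [-4, -1+3i, 2, -1-3i]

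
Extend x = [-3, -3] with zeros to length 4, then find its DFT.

Original 2-point DFT: [-6, 0]
Zero-padded 4-point DFT provides frequency interpolation.

DFT_4([x, 0, ...]) = [-6, -3+3i, 0, -3-3i]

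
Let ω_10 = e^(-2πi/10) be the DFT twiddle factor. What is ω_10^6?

ω_10^6 = e^(-2πi·6/10)
= cos(-2π·6/10) + i·sin(-2π·6/10)
= cos(-12π/10) + i·sin(-12π/10)

ω_10^6 = cos(-12π/10) + i·sin(-12π/10) = -0.8090+0.5878i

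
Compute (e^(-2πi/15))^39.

Since ω_15^15 = 1, powers reduce modulo 15.
39 mod 15 = 9
So ω_15^39 = ω_15^9 = e^(-2πi·9/15)

ω_15^39 = ω_15^9 = -0.8090+0.5878i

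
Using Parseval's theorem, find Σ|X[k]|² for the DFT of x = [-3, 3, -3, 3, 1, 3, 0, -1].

Parseval: Σ|x[n]|² = (1/N)Σ|X[k]|², so Σ|X[k]|² = N·Σ|x[n]|² = 8·47.0000

Σ|X[k]|² = N·Σ|x[n]|² = 8·47.0000 = 376.0000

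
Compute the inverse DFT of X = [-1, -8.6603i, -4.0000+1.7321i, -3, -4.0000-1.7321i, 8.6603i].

x[n] = (1/6) Σ(k=0 to 5) X[k] · e^(2πikn/6)

Computing each x[n]:
x[0] = -2
x[1] = 3
x[2] = 3
x[3] = -1
x[4] = -3
x[5] = -1

x = [-2, 3, 3, -1, -3, -1]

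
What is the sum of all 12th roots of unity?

Sum of all nth roots of unity equals 0 for n > 1 (geometric series with r ≠ 1).

0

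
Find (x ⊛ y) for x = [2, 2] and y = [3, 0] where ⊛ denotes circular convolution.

(x ⊛ y)[n] = Σ(m=0 to 1) x[m] · y[(n-m) mod 2]

Computing each output sample:
(x ⊛ y)[0] = 6
(x ⊛ y)[1] = 6

x ⊛ y = [6, 6]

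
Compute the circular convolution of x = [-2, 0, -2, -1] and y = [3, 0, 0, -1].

(x ⊛ y)[n] = Σ(m=0 to 3) x[m] · y[(n-m) mod 4]

Computing each output sample:
(x ⊛ y)[0] = -6
(x ⊛ y)[1] = 2
(x ⊛ y)[2] = -5
(x ⊛ y)[3] = -1

x ⊛ y = [-6, 2, -5, -1]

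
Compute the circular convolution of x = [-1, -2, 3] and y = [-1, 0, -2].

(x ⊛ y)[n] = Σ(m=0 to 2) x[m] · y[(n-m) mod 3]

Computing each output sample:
(x ⊛ y)[0] = 5
(x ⊛ y)[1] = -4
(x ⊛ y)[2] = -1

x ⊛ y = [5, -4, -1]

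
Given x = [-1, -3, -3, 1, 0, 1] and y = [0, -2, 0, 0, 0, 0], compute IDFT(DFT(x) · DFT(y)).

(x ⊛ y)[n] = Σ(m=0 to 5) x[m] · y[(n-m) mod 6]

Computing each output sample:
(x ⊛ y)[0] = -2
(x ⊛ y)[1] = 2
(x ⊛ y)[2] = 6
(x ⊛ y)[3] = 6
(x ⊛ y)[4] = -2
(x ⊛ y)[5] = 0

x ⊛ y = [-2, 2, 6, 6, -2, 0]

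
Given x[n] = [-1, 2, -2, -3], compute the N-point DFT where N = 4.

X[k] = Σ(n=0 to 3) x[n] · ω_4^(nk)
where ω_4 = e^(-2πi/4)

Computing each X[k]:
X[0] = -4
X[1] = 1-5i
X[2] = -2
X[3] = 1+5i

X = [-4, 1-5i, -2, 1+5i]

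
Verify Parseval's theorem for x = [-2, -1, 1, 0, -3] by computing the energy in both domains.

Time domain:
Σ|x[n]|² = |-2|² + |-1|² + |1|² + |0|² + |-3|² = 15.0000

Frequency domain:
(1/5)Σ|X[k]|² = (1/5)(|-5|² + |-4.0451-2.4899i|² + |1.5451-0.2245i|² + |1.5451+0.2245i|² + |-4.0451+2.4899i|²) = (1/5)·75.0000 = 15.0000

Both sides agree, confirming Parseval's theorem.

Σ|x[n]|² = (1/N)Σ|X[k]|² = 15.0000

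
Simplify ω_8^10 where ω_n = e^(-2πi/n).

Since ω_8^8 = 1, powers reduce modulo 8.
10 mod 8 = 2
So ω_8^10 = ω_8^2 = e^(-2πi·2/8)

ω_8^10 = ω_8^2 = -1i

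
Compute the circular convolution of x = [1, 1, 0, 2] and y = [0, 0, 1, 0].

(x ⊛ y)[n] = Σ(m=0 to 3) x[m] · y[(n-m) mod 4]

Computing each output sample:
(x ⊛ y)[0] = 0
(x ⊛ y)[1] = 2
(x ⊛ y)[2] = 1
(x ⊛ y)[3] = 1

x ⊛ y = [0, 2, 1, 1]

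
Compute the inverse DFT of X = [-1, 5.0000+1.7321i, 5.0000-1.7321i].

x[n] = (1/3) Σ(k=0 to 2) X[k] · e^(2πikn/3)

Computing each x[n]:
x[0] = 3
x[1] = -3
x[2] = -1

x = [3, -3, -1]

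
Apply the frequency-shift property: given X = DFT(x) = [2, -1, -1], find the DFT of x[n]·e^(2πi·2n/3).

Modulation property: DFT(ω_3^(-2n)·x[n]) = X[(k-2) mod 3], so circularly shift X by 2 positions.

X[k-2] = [-1, -1, 2]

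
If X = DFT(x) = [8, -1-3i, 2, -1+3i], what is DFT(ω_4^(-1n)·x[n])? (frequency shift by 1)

Modulation property: DFT(ω_4^(-1n)·x[n]) = X[(k-1) mod 4], so circularly shift X by 1 positions.

X[k-1] = [-1+3i, 8, -1-3i, 2]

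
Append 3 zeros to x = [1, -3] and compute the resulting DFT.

Original 2-point DFT: [-2, 4]
Zero-padded 5-point DFT provides frequency interpolation.

DFT_5([x, 0, ...]) = [-2, 0.0729+2.8532i, 3.4271+1.7634i, 3.4271-1.7634i, 0.0729-2.8532i]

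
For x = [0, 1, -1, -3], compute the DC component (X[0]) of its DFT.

X[0] = Σ(n=0 to 3) x[n] · ω_4^0 = Σ x[n]
= (0) + (1) + (-1) + (-3)

X[0] = -3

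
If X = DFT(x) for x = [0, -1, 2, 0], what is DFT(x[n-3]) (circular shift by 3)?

Time shift by 3: X_shifted[k] = ω_4^(3k) · X[k]
Shifted x = [-1, 2, 0, 0]

DFT(x[n-3]) = [1, -1-2i, -3, -1+2i]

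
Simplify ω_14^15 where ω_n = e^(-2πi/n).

Since ω_14^14 = 1, powers reduce modulo 14.
15 mod 14 = 1
So ω_14^15 = ω_14^1 = e^(-2πi·1/14)

ω_14^15 = ω_14^1 = 0.9010-0.4339i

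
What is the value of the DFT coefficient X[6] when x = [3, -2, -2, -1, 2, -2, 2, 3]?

X[6] = Σ(n=0 to 7) x[n] · ω_8^(6n) where ω_8 = e^(-2πi/8)
= (3)·ω_8^0 + (-2)·ω_8^6 + (-2)·ω_8^12 + (-1)·ω_8^18 + (2)·ω_8^24 + (-2)·ω_8^30 + (2)·ω_8^36 + (3)·ω_8^42

X[6] = 5-6i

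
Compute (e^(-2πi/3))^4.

Since ω_3^3 = 1, powers reduce modulo 3.
4 mod 3 = 1
So ω_3^4 = ω_3^1 = e^(-2πi·1/3)

ω_3^4 = ω_3^1 = -0.5000-0.8660i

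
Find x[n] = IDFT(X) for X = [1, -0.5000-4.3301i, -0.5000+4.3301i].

x[n] = (1/3) Σ(k=0 to 2) X[k] · e^(2πikn/3)

Computing each x[n]:
x[0] = 0
x[1] = 3
x[2] = -2

x = [0, 3, -2]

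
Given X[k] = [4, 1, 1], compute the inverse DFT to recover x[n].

x[n] = (1/3) Σ(k=0 to 2) X[k] · e^(2πikn/3)

Computing each x[n]:
x[0] = 2
x[1] = 1
x[2] = 1

x = [2, 1, 1]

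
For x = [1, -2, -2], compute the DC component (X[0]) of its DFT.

X[0] = Σ(n=0 to 2) x[n] · ω_3^0 = Σ x[n]
= (1) + (-2) + (-2)

X[0] = -3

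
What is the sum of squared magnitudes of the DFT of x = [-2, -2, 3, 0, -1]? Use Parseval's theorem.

Parseval: Σ|x[n]|² = (1/N)Σ|X[k]|², so Σ|X[k]|² = N·Σ|x[n]|² = 5·18.0000

Σ|X[k]|² = N·Σ|x[n]|² = 5·18.0000 = 90.0000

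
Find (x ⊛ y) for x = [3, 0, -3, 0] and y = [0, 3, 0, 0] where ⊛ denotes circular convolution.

(x ⊛ y)[n] = Σ(m=0 to 3) x[m] · y[(n-m) mod 4]

Computing each output sample:
(x ⊛ y)[0] = 0
(x ⊛ y)[1] = 9
(x ⊛ y)[2] = 0
(x ⊛ y)[3] = -9

x ⊛ y = [0, 9, 0, -9]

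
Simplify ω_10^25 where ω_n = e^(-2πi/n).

Since ω_10^10 = 1, powers reduce modulo 10.
25 mod 10 = 5
So ω_10^25 = ω_10^5 = e^(-2πi·5/10)

ω_10^25 = ω_10^5 = -1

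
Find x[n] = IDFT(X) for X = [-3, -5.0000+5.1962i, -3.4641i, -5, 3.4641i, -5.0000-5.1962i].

x[n] = (1/6) Σ(k=0 to 5) X[k] · e^(2πikn/6)

Computing each x[n]:
x[0] = -3
x[1] = -1
x[2] = -3
x[3] = 2
x[4] = 2
x[5] = 0

x = [-3, -1, -3, 2, 2, 0]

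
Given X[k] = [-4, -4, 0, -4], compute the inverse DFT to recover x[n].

x[n] = (1/4) Σ(k=0 to 3) X[k] · e^(2πikn/4)

Computing each x[n]:
x[0] = -3
x[1] = -1
x[2] = 1
x[3] = -1

x = [-3, -1, 1, -1]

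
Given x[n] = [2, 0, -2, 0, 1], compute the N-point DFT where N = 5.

X[k] = Σ(n=0 to 4) x[n] · ω_5^(nk)
where ω_5 = e^(-2πi/5)

Computing each X[k]:
X[0] = 1
X[1] = 3.9271+2.1266i
X[2] = 0.5729-1.3143i
X[3] = 0.5729+1.3143i
X[4] = 3.9271-2.1266i

X = [1, 3.9271+2.1266i, 0.5729-1.3143i, 0.5729+1.3143i, 3.9271-2.1266i]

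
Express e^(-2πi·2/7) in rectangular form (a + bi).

ω_7^2 = e^(-2πi·2/7)
= cos(-2π·2/7) + i·sin(-2π·2/7)
= cos(-4π/7) + i·sin(-4π/7)

ω_7^2 = cos(-4π/7) + i·sin(-4π/7) = -0.2225-0.9749i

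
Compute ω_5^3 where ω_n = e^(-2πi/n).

ω_5^3 = e^(-2πi·3/5)
= cos(-2π·3/5) + i·sin(-2π·3/5)
= cos(-6π/5) + i·sin(-6π/5)

ω_5^3 = cos(-6π/5) + i·sin(-6π/5) = -0.8090+0.5878i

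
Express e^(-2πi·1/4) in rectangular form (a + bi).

ω_4^1 = e^(-2πi·1/4)
= cos(-2π·1/4) + i·sin(-2π·1/4)
= cos(-2π/4) + i·sin(-2π/4)

ω_4^1 = cos(-2π/4) + i·sin(-2π/4) = -1i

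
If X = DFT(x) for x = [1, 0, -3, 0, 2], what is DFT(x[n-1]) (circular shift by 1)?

Time shift by 1: X_shifted[k] = ω_5^(1k) · X[k]
Shifted x = [2, 1, 0, -3, 0]

DFT(x[n-1]) = [0, 4.7361-2.7144i, 0.2639+2.2654i, 0.2639-2.2654i, 4.7361+2.7144i]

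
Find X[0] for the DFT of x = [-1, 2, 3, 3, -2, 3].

X[0] = Σ(n=0 to 5) x[n] · ω_6^0 = Σ x[n]
= (-1) + (2) + (3) + (3) + (-2) + (3)

X[0] = 8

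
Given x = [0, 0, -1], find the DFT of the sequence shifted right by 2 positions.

Time shift by 2: X_shifted[k] = ω_3^(2k) · X[k]
Shifted x = [0, -1, 0]

DFT(x[n-2]) = [-1, 0.5000+0.8660i, 0.5000-0.8660i]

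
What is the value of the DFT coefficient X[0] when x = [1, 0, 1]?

X[0] = Σ(n=0 to 2) x[n] · ω_3^0 = Σ x[n]
= (1) + (0) + (1)

X[0] = 2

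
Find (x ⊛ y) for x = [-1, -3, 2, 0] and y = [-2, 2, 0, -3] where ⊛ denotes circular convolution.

(x ⊛ y)[n] = Σ(m=0 to 3) x[m] · y[(n-m) mod 4]

Computing each output sample:
(x ⊛ y)[0] = 11
(x ⊛ y)[1] = -2
(x ⊛ y)[2] = -10
(x ⊛ y)[3] = 7

x ⊛ y = [11, -2, -10, 7]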